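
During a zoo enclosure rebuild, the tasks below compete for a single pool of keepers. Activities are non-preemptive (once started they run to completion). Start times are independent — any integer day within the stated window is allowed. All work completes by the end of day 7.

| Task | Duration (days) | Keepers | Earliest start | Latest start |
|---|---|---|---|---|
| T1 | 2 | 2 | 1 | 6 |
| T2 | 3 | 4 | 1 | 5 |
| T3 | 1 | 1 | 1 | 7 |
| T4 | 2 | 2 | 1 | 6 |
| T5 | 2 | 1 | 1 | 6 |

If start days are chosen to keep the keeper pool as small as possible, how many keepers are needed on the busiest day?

Early-start (T1@1, T2@1, T3@1, T4@1, T5@1) gives peak 10: d1:10  d2:9  d3:4  d4:0  d5:0  d6:0  d7:0.
Shift T2→3, T4→6.
Schedule T1@1, T2@3, T3@1, T4@6, T5@1: d1:4  d2:3  d3:4  d4:4  d5:4  d6:2  d7:2 — peak 4.
Total keeper-days = 23 over 7 days ⇒ peak ≥ ⌈23/7⌉ = 4, so 4 is optimal.

4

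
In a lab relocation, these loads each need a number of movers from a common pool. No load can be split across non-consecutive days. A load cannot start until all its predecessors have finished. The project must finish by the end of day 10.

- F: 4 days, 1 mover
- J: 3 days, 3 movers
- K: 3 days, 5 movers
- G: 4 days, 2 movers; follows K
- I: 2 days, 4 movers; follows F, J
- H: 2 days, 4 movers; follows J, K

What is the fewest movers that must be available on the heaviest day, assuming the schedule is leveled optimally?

6

Early-start (F@1, J@1, K@1, G@4, I@5, H@4) gives peak 10: d1:9  d2:9  d3:9  d4:7  d5:10  d6:6  d7:2  d8:0  d9:0  d10:0.
Shift K→4, G→7, I→7, H→9.
Schedule F@1, J@1, K@4, G@7, I@7, H@9: d1:4  d2:4  d3:4  d4:6  d5:5  d6:5  d7:6  d8:6  d9:6  d10:6 — peak 6.
Total mover-days = 52 over 10 days ⇒ peak ≥ ⌈52/10⌉ = 6, so 6 is optimal.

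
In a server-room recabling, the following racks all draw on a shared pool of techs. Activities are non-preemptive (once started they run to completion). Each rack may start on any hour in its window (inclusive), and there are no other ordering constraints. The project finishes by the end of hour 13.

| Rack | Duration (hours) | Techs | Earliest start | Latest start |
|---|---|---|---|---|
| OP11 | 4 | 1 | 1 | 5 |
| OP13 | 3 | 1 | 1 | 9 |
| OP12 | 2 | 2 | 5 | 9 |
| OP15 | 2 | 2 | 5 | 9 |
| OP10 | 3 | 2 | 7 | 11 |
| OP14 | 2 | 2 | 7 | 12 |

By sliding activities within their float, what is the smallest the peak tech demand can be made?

Early-start (OP11@1, OP13@1, OP12@5, OP15@5, OP10@7, OP14@7) gives peak 4: h1:2  h2:2  h3:2  h4:1  h5:4  h6:4  h7:4  h8:4  h9:2  h10:0  h11:0  h12:0  h13:0.
Shift OP15→7, OP10→9, OP14→12.
Schedule OP11@1, OP13@1, OP12@5, OP15@7, OP10@9, OP14@12: h1:2  h2:2  h3:2  h4:1  h5:2  h6:2  h7:2  h8:2  h9:2  h10:2  h11:2  h12:2  h13:2 — peak 2.
Total tech-hours = 25 over 13 hours ⇒ peak ≥ ⌈25/13⌉ = 2, so 2 is optimal.

2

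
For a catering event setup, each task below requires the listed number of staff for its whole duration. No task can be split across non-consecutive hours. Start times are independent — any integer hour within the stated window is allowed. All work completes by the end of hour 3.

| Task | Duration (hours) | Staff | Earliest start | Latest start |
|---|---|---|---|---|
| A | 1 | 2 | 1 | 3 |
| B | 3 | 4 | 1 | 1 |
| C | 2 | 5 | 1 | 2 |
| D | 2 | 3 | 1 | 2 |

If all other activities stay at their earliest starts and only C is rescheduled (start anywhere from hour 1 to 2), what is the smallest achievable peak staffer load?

C@1: h1:14  h2:12  h3:4 → peak 14
C@2: h1:9  h2:12  h3:9 → peak 12
Best is C@2, peak 12.

12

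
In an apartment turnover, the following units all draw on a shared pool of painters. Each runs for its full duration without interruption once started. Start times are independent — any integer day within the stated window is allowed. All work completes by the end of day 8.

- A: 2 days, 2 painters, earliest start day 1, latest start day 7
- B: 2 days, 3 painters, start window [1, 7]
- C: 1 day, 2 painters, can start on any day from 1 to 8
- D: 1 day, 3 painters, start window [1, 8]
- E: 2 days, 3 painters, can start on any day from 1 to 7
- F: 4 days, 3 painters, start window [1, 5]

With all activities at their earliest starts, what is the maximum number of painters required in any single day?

Early-start schedule: A@1, B@1, C@1, D@1, E@1, F@1.
Load per day: day 1: 16, day 2: 11, day 3: 3, day 4: 3, day 5: 0, day 6: 0, day 7: 0, day 8: 0.
Peak is 16.

16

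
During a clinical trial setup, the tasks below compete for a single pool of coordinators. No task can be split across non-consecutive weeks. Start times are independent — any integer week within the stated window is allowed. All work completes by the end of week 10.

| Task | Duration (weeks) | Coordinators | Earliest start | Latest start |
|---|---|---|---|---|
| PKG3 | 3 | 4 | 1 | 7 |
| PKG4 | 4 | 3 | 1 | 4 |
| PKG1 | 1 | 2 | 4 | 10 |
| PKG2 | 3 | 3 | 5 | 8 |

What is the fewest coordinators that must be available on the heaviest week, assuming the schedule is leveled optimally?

5

Early-start (PKG3@1, PKG4@1, PKG1@4, PKG2@5) gives peak 7: w1:7  w2:7  w3:7  w4:5  w5:3  w6:3  w7:3  w8:0  w9:0  w10:0.
Shift PKG4→4, PKG2→8.
Schedule PKG3@1, PKG4@4, PKG1@4, PKG2@8: w1:4  w2:4  w3:4  w4:5  w5:3  w6:3  w7:3  w8:3  w9:3  w10:3 — peak 5.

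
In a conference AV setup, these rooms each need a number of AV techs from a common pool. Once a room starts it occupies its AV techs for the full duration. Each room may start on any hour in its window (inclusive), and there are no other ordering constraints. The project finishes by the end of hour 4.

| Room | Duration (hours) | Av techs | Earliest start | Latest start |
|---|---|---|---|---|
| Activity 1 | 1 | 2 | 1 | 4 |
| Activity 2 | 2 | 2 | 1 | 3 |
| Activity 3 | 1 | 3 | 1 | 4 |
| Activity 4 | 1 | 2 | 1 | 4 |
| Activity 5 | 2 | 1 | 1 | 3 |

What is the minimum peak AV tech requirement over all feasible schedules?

Early-start (Activity 1@1, Activity 2@1, Activity 3@1, Activity 4@1, Activity 5@1) gives peak 10: h1:10  h2:3  h3:0  h4:0.
Shift Activity 3→3, Activity 4→2, Activity 5→3.
Schedule Activity 1@1, Activity 2@1, Activity 3@3, Activity 4@2, Activity 5@3: h1:4  h2:4  h3:4  h4:1 — peak 4.
Total AV tech-hours = 13 over 4 hours ⇒ peak ≥ ⌈13/4⌉ = 4, so 4 is optimal.

4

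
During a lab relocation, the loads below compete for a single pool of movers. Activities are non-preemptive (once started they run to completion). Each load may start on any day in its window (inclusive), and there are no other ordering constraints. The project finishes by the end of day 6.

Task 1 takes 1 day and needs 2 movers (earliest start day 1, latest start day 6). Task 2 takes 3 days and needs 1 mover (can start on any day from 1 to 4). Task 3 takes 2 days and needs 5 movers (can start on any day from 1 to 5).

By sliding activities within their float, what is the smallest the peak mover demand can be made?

5

Early-start (Task 1@1, Task 2@1, Task 3@1) gives peak 8: d1:8  d2:6  d3:1  d4:0  d5:0  d6:0.
Shift Task 3→4.
Schedule Task 1@1, Task 2@1, Task 3@4: d1:3  d2:1  d3:1  d4:5  d5:5  d6:0 — peak 5.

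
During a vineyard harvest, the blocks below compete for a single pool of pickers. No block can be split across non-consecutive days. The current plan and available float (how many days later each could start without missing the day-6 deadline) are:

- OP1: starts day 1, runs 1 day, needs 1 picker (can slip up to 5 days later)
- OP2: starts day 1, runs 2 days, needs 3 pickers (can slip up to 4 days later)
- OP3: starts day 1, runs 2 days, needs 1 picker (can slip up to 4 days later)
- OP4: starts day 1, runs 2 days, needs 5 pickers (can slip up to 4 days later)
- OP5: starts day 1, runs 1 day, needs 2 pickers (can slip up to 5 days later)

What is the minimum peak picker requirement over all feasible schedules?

Early-start (OP1@1, OP2@1, OP3@1, OP4@1, OP5@1) gives peak 12: d1:12  d2:9  d3:0  d4:0  d5:0  d6:0.
Shift OP4→3, OP5→5.
Schedule OP1@1, OP2@1, OP3@1, OP4@3, OP5@5: d1:5  d2:4  d3:5  d4:5  d5:2  d6:0 — peak 5.

5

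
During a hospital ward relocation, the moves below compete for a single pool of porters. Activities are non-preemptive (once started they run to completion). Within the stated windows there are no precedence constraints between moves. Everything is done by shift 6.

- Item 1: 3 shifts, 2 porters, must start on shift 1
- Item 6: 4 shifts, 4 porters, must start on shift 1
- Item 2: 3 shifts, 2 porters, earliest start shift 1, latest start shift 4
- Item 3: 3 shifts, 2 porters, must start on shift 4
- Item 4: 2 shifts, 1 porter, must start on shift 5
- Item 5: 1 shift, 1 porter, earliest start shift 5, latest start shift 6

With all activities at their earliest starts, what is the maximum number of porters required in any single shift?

8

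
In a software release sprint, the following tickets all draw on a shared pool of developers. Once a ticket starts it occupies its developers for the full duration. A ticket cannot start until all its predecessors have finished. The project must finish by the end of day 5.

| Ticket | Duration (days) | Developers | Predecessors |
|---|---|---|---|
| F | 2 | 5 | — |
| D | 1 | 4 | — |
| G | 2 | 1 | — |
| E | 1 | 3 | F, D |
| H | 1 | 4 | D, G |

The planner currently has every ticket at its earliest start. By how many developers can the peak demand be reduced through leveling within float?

5

Early-start peak: d1:10  d2:6  d3:7  d4:0  d5:0 ⇒ 10.
Leveled (F@1, D@3, G@3, E@4, H@5): d1:5  d2:5  d3:5  d4:4  d5:4 ⇒ 5.
Reduction 10 − 5 = 5.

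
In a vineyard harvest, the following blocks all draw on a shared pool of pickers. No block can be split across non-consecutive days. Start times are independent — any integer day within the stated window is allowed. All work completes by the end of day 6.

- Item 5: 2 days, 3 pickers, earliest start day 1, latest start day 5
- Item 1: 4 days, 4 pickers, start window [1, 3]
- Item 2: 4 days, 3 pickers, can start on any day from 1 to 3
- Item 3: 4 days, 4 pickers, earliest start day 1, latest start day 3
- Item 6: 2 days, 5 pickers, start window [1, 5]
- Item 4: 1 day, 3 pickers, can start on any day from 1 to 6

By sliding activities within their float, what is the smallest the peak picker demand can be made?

11

Early-start (Item 5@1, Item 1@1, Item 2@1, Item 3@1, Item 6@1, Item 4@1) gives peak 22: d1:22  d2:19  d3:11  d4:11  d5:0  d6:0.
Shift Item 2→3, Item 6→5, Item 4→5.
Schedule Item 5@1, Item 1@1, Item 2@3, Item 3@1, Item 6@5, Item 4@5: d1:11  d2:11  d3:11  d4:11  d5:11  d6:8 — peak 11.
Total picker-days = 63 over 6 days ⇒ peak ≥ ⌈63/6⌉ = 11, so 11 is optimal.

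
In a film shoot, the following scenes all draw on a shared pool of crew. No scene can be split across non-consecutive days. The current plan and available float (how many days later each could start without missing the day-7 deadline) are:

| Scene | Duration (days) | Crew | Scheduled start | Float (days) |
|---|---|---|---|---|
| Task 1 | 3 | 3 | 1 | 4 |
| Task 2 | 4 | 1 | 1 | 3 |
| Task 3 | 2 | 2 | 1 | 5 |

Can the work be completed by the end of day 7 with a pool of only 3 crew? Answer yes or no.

yes

Schedule Task 1@1, Task 2@4, Task 3@4: d1:3  d2:3  d3:3  d4:3  d5:3  d6:1  d7:1 — peak 3 ≤ 3.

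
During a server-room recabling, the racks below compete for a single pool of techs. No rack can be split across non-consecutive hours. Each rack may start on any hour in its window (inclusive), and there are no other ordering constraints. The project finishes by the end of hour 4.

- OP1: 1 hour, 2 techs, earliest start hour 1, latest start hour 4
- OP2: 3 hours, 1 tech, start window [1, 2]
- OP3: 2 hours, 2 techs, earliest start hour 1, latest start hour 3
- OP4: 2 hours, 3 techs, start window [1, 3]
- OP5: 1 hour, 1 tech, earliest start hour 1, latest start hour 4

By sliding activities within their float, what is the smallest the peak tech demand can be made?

4

Early-start (OP1@1, OP2@1, OP3@1, OP4@1, OP5@1) gives peak 9: h1:9  h2:6  h3:1  h4:0.
Shift OP2→2, OP4→3, OP5→2.
Schedule OP1@1, OP2@2, OP3@1, OP4@3, OP5@2: h1:4  h2:4  h3:4  h4:4 — peak 4.
Total tech-hours = 16 over 4 hours ⇒ peak ≥ ⌈16/4⌉ = 4, so 4 is optimal.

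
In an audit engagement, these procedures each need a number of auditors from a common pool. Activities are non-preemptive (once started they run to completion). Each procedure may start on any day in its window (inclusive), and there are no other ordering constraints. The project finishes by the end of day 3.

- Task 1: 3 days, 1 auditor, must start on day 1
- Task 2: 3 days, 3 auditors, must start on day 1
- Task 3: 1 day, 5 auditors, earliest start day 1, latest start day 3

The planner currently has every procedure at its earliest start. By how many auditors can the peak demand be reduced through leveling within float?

Early-start peak: d1:9  d2:4  d3:4 ⇒ 9.
Leveled (Task 1@1, Task 2@1, Task 3@1): d1:9  d2:4  d3:4 ⇒ 9.
Reduction 9 − 9 = 0.

0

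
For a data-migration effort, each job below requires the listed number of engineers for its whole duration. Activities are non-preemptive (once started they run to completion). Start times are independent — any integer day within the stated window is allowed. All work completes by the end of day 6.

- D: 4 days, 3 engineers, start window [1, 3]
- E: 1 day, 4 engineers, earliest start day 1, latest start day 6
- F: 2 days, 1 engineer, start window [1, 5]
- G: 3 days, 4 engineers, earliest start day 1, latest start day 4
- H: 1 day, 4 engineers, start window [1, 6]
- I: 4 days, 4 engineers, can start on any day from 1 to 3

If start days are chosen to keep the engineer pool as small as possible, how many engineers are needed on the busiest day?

11

Early-start (D@1, E@1, F@1, G@1, H@1, I@1) gives peak 20: d1:20  d2:12  d3:11  d4:7  d5:0  d6:0.
Shift G→2, H→5, I→3.
Schedule D@1, E@1, F@1, G@2, H@5, I@3: d1:8  d2:8  d3:11  d4:11  d5:8  d6:4 — peak 11.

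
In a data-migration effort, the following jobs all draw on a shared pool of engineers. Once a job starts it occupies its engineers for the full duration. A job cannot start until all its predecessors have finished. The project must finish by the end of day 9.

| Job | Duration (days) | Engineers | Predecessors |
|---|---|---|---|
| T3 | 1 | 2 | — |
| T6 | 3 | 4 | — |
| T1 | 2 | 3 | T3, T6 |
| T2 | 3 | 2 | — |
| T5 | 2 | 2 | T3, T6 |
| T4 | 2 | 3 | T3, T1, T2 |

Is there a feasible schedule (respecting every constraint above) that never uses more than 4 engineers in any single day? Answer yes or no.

no

The minimum achievable peak is 5; 4 < 5, so no feasible schedule stays within the cap.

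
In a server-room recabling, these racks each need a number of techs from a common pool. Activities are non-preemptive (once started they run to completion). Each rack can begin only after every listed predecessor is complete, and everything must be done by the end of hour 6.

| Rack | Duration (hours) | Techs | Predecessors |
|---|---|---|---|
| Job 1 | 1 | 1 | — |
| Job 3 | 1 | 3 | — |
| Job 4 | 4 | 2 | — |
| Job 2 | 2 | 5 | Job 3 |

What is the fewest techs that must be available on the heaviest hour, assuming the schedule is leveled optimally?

5

Early-start (Job 1@1, Job 3@1, Job 4@1, Job 2@2) gives peak 7: h1:6  h2:7  h3:7  h4:2  h5:0  h6:0.
Shift Job 3→2, Job 2→5.
Schedule Job 1@1, Job 3@2, Job 4@1, Job 2@5: h1:3  h2:5  h3:2  h4:2  h5:5  h6:5 — peak 5.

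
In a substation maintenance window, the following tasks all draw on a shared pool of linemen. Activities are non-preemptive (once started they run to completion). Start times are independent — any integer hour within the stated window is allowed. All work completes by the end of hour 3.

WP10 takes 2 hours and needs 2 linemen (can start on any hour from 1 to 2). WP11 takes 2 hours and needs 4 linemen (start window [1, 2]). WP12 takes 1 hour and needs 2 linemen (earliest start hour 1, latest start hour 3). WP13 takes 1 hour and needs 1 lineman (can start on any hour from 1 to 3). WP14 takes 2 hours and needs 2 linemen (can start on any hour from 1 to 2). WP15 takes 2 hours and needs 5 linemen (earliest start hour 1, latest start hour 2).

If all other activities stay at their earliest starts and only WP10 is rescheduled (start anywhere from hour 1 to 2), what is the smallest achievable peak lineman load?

WP10@1: h1:16  h2:13  h3:0 → peak 16
WP10@2: h1:14  h2:13  h3:2 → peak 14
Best is WP10@2, peak 14.

14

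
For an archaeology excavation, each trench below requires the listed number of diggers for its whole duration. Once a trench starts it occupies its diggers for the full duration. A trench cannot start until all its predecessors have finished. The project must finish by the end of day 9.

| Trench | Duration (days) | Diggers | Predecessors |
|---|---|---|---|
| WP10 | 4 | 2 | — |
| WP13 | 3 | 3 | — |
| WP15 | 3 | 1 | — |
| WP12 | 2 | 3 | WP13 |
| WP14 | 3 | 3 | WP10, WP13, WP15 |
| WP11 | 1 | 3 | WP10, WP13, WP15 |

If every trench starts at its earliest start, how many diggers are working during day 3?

6

At early start, day 3 has: WP10, WP13, WP15.
Demand: 2 + 3 + 1 = 6.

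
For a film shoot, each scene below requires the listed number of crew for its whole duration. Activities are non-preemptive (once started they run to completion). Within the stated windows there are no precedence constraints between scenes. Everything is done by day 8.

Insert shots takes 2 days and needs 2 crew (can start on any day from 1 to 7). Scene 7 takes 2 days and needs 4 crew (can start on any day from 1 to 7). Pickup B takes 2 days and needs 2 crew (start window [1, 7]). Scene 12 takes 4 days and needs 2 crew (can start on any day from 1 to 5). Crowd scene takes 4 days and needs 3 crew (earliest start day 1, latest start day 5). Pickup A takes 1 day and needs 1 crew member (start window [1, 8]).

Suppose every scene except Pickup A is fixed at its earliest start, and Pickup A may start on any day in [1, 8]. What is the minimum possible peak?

Pickup A@1: d1:14  d2:13  d3:5  d4:5  d5:0  d6:0  d7:0  d8:0 → peak 14
Pickup A@2: d1:13  d2:14  d3:5  d4:5  d5:0  d6:0  d7:0  d8:0 → peak 14
Pickup A@3: d1:13  d2:13  d3:6  d4:5  d5:0  d6:0  d7:0  d8:0 → peak 13
Pickup A@4: d1:13  d2:13  d3:5  d4:6  d5:0  d6:0  d7:0  d8:0 → peak 13
Pickup A@5: d1:13  d2:13  d3:5  d4:5  d5:1  d6:0  d7:0  d8:0 → peak 13
Pickup A@6: d1:13  d2:13  d3:5  d4:5  d5:0  d6:1  d7:0  d8:0 → peak 13
Pickup A@7: d1:13  d2:13  d3:5  d4:5  d5:0  d6:0  d7:1  d8:0 → peak 13
Pickup A@8: d1:13  d2:13  d3:5  d4:5  d5:0  d6:0  d7:0  d8:1 → peak 13
Best is Pickup A@3, peak 13.

13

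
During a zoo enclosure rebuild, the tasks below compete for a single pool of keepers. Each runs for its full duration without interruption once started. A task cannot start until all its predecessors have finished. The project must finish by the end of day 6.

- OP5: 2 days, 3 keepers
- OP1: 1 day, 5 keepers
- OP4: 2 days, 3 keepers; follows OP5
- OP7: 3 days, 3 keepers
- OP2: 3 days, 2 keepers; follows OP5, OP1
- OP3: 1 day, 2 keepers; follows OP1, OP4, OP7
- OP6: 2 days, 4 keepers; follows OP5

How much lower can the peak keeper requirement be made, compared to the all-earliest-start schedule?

Early-start peak: d1:11  d2:6  d3:12  d4:9  d5:4  d6:0 ⇒ 12.
Leveled (OP5@1, OP1@1, OP4@3, OP7@2, OP2@3, OP3@5, OP6@5): d1:8  d2:6  d3:8  d4:8  d5:8  d6:4 ⇒ 8.
Reduction 12 − 8 = 4.

4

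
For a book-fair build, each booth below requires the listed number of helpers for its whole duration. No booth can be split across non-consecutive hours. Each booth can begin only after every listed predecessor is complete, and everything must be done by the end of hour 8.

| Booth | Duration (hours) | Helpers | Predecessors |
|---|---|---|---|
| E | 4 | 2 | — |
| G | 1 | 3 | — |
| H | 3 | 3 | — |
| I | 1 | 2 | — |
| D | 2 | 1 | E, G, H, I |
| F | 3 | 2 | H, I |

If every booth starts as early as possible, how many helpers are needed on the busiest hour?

10

Early-start schedule: E@1, G@1, H@1, I@1, D@5, F@4.
Load per hour: hour 1: 10, hour 2: 5, hour 3: 5, hour 4: 4, hour 5: 3, hour 6: 3, hour 7: 0, hour 8: 0.
Peak is 10.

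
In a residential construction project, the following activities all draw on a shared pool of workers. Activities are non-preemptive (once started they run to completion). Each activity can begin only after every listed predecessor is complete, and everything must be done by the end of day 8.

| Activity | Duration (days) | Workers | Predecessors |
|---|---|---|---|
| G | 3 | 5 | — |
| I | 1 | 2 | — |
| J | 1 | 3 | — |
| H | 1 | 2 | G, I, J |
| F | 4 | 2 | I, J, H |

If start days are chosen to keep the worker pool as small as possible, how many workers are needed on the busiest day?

Early-start (G@1, I@1, J@1, H@4, F@5) gives peak 10: d1:10  d2:5  d3:5  d4:2  d5:2  d6:2  d7:2  d8:2.
Shift J→2.
Schedule G@1, I@1, J@2, H@4, F@5: d1:7  d2:8  d3:5  d4:2  d5:2  d6:2  d7:2  d8:2 — peak 8.
No arrangement of the 9 feasible schedules does better.

8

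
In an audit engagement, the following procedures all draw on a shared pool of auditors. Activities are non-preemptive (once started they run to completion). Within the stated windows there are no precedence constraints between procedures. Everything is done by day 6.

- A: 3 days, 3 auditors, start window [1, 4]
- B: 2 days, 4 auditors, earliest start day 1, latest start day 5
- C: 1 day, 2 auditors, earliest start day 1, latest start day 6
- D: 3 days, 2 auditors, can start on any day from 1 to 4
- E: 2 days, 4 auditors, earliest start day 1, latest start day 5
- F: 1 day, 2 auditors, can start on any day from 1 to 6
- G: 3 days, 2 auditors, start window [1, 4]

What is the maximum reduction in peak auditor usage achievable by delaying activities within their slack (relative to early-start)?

11

Early-start peak: d1:19  d2:15  d3:7  d4:0  d5:0  d6:0 ⇒ 19.
Leveled (A@1, B@1, C@3, D@3, E@4, F@6, G@4): d1:7  d2:7  d3:7  d4:8  d5:8  d6:4 ⇒ 8.
Reduction 19 − 8 = 11.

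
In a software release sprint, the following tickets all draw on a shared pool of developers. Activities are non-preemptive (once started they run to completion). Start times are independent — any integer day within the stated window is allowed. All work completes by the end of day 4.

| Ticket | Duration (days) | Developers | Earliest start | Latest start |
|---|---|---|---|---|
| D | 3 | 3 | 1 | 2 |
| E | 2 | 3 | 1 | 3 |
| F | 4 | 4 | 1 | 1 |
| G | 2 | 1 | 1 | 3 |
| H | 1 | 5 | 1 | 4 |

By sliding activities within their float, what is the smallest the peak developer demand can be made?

10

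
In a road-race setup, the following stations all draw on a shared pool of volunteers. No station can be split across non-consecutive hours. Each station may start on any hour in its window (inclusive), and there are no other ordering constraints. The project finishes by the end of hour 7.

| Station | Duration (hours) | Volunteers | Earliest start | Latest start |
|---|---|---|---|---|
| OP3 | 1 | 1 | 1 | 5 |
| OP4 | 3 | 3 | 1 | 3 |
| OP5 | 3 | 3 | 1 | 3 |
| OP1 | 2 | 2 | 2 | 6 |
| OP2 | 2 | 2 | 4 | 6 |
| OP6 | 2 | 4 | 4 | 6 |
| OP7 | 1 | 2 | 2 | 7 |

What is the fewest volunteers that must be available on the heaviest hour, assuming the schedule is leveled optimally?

6

Early-start (OP3@1, OP4@1, OP5@1, OP1@2, OP2@4, OP6@4, OP7@2) gives peak 10: h1:7  h2:10  h3:8  h4:6  h5:6  h6:0  h7:0.
Shift OP5→2, OP1→4, OP2→5, OP6→6, OP7→5.
Schedule OP3@1, OP4@1, OP5@2, OP1@4, OP2@5, OP6@6, OP7@5: h1:4  h2:6  h3:6  h4:5  h5:6  h6:6  h7:4 — peak 6.
Total volunteer-hours = 37 over 7 hours ⇒ peak ≥ ⌈37/7⌉ = 6, so 6 is optimal.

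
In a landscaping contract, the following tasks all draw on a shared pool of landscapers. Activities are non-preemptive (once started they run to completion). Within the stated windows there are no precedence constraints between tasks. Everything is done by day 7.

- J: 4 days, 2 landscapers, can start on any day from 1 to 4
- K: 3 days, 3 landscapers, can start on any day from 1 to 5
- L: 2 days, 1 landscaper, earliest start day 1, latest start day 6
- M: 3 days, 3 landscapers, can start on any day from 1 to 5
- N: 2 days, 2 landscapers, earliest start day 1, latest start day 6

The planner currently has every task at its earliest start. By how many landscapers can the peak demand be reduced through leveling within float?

6

Early-start peak: d1:11  d2:11  d3:8  d4:2  d5:0  d6:0  d7:0 ⇒ 11.
Leveled (J@1, K@1, L@4, M@5, N@6): d1:5  d2:5  d3:5  d4:3  d5:4  d6:5  d7:5 ⇒ 5.
Reduction 11 − 5 = 6.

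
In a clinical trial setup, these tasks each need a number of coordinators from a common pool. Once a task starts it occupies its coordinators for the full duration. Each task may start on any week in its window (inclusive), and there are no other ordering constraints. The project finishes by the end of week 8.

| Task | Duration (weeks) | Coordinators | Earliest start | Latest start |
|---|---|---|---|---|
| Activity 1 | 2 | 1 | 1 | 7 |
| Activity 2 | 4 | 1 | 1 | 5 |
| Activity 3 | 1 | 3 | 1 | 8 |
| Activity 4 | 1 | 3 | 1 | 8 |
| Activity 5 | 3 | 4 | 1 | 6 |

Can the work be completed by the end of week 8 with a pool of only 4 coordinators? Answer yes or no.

Schedule Activity 1@1, Activity 2@1, Activity 3@3, Activity 4@4, Activity 5@5: w1:2  w2:2  w3:4  w4:4  w5:4  w6:4  w7:4  w8:0 — peak 4 ≤ 4.

yes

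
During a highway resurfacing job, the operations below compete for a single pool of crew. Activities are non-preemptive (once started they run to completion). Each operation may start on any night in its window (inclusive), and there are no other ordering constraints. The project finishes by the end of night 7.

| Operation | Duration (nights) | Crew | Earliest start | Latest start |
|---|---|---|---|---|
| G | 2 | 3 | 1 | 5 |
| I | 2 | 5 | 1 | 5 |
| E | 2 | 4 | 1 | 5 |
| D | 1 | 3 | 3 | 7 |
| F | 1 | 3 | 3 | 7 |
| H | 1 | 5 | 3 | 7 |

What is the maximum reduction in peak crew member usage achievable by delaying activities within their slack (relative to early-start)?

Early-start peak: n1:12  n2:12  n3:11  n4:0  n5:0  n6:0  n7:0 ⇒ 12.
Leveled (G@3, I@1, E@5, D@3, F@4, H@7): n1:5  n2:5  n3:6  n4:6  n5:4  n6:4  n7:5 ⇒ 6.
Reduction 12 − 6 = 6.

6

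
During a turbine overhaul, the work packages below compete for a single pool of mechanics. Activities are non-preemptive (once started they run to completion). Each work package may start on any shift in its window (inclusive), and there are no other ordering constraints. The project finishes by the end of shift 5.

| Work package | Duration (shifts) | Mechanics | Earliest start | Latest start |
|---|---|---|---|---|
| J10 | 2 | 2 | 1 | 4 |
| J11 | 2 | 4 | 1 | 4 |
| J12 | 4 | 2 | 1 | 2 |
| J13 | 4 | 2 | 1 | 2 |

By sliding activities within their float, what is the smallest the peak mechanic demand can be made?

8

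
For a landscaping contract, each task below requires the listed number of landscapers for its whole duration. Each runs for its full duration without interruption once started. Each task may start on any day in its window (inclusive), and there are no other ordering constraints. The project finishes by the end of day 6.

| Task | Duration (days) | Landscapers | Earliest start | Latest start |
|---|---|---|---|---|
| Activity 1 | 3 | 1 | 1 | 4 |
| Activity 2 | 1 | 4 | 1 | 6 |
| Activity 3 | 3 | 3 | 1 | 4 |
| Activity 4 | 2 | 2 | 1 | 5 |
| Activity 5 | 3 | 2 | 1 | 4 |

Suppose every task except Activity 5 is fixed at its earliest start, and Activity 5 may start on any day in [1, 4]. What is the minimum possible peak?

Activity 5@1: d1:12  d2:8  d3:6  d4:0  d5:0  d6:0 → peak 12
Activity 5@2: d1:10  d2:8  d3:6  d4:2  d5:0  d6:0 → peak 10
Activity 5@3: d1:10  d2:6  d3:6  d4:2  d5:2  d6:0 → peak 10
Activity 5@4: d1:10  d2:6  d3:4  d4:2  d5:2  d6:2 → peak 10
Best is Activity 5@2, peak 10.

10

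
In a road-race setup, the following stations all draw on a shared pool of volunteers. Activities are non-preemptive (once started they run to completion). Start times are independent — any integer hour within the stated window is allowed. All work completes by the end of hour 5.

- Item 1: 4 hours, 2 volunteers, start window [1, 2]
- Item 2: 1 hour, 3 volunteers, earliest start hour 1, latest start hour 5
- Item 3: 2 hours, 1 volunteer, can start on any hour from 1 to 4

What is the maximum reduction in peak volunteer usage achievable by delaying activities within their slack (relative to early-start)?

3

Early-start peak: h1:6  h2:3  h3:2  h4:2  h5:0 ⇒ 6.
Leveled (Item 1@1, Item 2@5, Item 3@1): h1:3  h2:3  h3:2  h4:2  h5:3 ⇒ 3.
Reduction 6 − 3 = 3.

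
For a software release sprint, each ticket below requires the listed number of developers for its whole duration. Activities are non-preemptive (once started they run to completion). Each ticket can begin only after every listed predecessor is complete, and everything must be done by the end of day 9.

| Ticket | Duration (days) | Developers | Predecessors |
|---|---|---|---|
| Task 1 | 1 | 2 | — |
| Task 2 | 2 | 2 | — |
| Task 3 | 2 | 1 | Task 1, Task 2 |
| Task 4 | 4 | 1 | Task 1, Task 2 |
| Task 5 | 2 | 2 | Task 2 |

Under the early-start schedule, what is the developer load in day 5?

At early start, day 5 has: Task 4.
Demand: 1 = 1.

1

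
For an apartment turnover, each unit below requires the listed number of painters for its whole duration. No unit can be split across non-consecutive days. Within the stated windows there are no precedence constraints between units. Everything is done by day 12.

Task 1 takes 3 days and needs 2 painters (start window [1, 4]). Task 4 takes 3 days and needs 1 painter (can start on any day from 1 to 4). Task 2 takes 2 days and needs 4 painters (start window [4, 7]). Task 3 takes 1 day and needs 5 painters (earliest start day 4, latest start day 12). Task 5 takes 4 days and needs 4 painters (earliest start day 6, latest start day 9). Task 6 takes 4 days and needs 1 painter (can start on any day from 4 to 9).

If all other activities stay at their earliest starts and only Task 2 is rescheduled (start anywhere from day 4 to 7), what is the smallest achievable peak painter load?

9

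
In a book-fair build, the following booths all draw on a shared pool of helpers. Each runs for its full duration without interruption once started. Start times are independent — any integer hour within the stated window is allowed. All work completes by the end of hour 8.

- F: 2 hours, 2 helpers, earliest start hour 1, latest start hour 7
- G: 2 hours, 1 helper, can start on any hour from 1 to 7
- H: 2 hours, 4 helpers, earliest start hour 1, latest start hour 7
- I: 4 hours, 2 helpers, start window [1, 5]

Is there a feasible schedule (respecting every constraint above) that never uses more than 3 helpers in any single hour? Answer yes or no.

The minimum achievable peak is 4; 3 < 4, so no feasible schedule stays within the cap.

no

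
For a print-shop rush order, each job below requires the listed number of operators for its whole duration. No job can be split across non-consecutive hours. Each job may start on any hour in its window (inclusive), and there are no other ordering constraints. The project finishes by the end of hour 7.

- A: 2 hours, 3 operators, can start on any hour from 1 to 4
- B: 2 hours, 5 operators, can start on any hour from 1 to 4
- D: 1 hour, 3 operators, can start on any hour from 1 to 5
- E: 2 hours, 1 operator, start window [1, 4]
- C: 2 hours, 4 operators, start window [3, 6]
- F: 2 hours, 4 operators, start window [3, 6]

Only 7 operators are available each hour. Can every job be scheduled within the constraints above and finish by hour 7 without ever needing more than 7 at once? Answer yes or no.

Schedule A@3, B@1, D@3, E@1, C@4, F@6: h1:6  h2:6  h3:6  h4:7  h5:4  h6:4  h7:4 — peak 7 ≤ 7.

yes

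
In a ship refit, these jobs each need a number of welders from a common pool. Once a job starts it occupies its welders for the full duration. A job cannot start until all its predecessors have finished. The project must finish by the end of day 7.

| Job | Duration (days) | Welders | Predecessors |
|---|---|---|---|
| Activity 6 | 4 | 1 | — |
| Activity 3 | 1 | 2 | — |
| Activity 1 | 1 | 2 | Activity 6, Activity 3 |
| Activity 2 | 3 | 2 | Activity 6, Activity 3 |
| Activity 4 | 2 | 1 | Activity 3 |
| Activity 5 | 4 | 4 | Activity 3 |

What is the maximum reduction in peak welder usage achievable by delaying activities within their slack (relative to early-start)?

2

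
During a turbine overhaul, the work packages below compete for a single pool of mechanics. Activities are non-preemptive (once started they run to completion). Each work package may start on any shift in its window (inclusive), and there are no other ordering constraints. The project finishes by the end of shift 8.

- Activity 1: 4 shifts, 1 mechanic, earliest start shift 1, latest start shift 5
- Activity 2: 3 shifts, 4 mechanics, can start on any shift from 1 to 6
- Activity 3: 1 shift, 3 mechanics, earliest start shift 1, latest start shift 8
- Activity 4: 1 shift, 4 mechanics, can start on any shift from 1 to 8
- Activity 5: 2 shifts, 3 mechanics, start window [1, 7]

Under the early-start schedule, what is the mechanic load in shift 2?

At early start, shift 2 has: Activity 1, Activity 2, Activity 5.
Demand: 1 + 4 + 3 = 8.

8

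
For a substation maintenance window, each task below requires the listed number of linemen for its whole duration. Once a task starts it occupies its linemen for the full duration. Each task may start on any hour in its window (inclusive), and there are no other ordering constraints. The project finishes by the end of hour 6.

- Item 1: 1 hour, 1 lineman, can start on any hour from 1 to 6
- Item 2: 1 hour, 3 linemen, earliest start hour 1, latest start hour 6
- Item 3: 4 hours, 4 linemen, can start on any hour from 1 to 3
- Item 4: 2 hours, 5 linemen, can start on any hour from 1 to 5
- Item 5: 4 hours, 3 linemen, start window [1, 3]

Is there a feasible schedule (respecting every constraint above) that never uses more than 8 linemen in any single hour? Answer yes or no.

yes

Schedule Item 1@1, Item 2@1, Item 3@1, Item 4@5, Item 5@2: h1:8  h2:7  h3:7  h4:7  h5:8  h6:5 — peak 8 ≤ 8.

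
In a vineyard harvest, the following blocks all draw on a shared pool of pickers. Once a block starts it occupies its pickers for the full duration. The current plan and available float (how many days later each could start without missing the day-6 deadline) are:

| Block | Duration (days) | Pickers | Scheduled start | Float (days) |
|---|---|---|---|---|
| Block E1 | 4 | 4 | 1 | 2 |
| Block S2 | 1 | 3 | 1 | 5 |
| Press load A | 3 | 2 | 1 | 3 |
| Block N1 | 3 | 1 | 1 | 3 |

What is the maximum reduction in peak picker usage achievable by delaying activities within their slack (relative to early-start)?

4

Early-start peak: d1:10  d2:7  d3:7  d4:4  d5:0  d6:0 ⇒ 10.
Leveled (Block E1@1, Block S2@5, Press load A@1, Block N1@4): d1:6  d2:6  d3:6  d4:5  d5:4  d6:1 ⇒ 6.
Reduction 10 − 6 = 4.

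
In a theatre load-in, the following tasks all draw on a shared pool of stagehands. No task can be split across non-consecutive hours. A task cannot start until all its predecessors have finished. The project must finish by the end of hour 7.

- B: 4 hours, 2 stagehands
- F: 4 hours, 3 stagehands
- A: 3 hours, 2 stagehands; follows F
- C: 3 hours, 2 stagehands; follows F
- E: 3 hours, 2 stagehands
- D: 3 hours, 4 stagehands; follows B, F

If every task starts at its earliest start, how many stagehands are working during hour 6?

At early start, hour 6 has: A, C, D.
Demand: 2 + 2 + 4 = 8.

8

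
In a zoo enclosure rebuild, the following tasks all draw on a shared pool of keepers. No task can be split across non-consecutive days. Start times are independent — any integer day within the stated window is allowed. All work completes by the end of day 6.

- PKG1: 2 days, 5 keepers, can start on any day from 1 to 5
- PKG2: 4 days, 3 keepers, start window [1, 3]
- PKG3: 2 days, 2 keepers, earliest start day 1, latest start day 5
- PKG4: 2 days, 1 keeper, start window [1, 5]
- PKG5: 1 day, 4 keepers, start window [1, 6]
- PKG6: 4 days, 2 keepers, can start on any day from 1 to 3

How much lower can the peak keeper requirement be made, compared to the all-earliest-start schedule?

9

Early-start peak: d1:17  d2:13  d3:5  d4:5  d5:0  d6:0 ⇒ 17.
Leveled (PKG1@1, PKG2@1, PKG3@3, PKG4@3, PKG5@5, PKG6@3): d1:8  d2:8  d3:8  d4:8  d5:6  d6:2 ⇒ 8.
Reduction 17 − 8 = 9.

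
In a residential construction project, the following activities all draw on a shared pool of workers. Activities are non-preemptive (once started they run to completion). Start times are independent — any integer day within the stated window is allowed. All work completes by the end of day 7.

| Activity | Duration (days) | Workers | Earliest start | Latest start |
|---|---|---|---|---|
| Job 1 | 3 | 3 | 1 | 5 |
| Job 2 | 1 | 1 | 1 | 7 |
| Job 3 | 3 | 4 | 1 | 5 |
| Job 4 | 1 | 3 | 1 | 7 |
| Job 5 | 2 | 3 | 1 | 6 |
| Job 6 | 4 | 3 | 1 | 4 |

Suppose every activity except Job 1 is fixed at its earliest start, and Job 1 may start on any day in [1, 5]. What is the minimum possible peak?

14

Job 1@1: d1:17  d2:13  d3:10  d4:3  d5:0  d6:0  d7:0 → peak 17
Job 1@2: d1:14  d2:13  d3:10  d4:6  d5:0  d6:0  d7:0 → peak 14
Job 1@3: d1:14  d2:10  d3:10  d4:6  d5:3  d6:0  d7:0 → peak 14
Job 1@4: d1:14  d2:10  d3:7  d4:6  d5:3  d6:3  d7:0 → peak 14
Job 1@5: d1:14  d2:10  d3:7  d4:3  d5:3  d6:3  d7:3 → peak 14
Best is Job 1@2, peak 14.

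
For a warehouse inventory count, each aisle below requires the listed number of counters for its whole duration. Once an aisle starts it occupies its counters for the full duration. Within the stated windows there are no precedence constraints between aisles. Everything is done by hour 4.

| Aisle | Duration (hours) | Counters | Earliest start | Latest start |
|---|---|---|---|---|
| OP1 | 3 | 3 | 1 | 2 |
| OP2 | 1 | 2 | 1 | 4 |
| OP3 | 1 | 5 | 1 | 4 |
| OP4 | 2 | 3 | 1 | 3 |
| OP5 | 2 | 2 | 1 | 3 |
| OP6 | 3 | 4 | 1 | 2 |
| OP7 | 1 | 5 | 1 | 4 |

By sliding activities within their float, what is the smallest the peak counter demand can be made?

Early-start (OP1@1, OP2@1, OP3@1, OP4@1, OP5@1, OP6@1, OP7@1) gives peak 24: h1:24  h2:12  h3:7  h4:0.
Shift OP2→3, OP5→3, OP6→2, OP7→4.
Schedule OP1@1, OP2@3, OP3@1, OP4@1, OP5@3, OP6@2, OP7@4: h1:11  h2:10  h3:11  h4:11 — peak 11.
Total counter-hours = 43 over 4 hours ⇒ peak ≥ ⌈43/4⌉ = 11, so 11 is optimal.

11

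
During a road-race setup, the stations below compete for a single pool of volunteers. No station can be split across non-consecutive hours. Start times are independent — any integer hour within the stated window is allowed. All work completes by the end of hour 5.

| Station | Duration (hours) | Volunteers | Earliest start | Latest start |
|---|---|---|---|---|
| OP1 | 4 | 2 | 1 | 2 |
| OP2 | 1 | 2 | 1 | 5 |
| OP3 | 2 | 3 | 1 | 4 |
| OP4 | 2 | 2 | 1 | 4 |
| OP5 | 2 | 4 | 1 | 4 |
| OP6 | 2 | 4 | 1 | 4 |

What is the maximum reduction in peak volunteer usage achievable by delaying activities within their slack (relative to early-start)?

8

Early-start peak: h1:17  h2:15  h3:2  h4:2  h5:0 ⇒ 17.
Leveled (OP1@1, OP2@1, OP3@1, OP4@3, OP5@2, OP6@4): h1:7  h2:9  h3:8  h4:8  h5:4 ⇒ 9.
Reduction 17 − 9 = 8.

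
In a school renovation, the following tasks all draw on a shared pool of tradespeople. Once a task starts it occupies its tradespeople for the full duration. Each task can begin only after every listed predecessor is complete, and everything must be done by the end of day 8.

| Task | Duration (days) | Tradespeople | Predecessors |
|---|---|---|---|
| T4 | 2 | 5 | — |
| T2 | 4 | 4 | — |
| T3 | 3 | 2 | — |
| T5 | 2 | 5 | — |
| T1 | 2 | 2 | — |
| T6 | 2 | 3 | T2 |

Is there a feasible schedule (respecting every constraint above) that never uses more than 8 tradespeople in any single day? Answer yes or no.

Schedule T4@1, T2@3, T3@1, T5@7, T1@3, T6@7: d1:7  d2:7  d3:8  d4:6  d5:4  d6:4  d7:8  d8:8 — peak 8 ≤ 8.

yes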